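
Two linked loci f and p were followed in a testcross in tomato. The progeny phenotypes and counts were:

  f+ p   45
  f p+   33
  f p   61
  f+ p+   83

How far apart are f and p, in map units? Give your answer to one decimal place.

35.1 map units

The two most frequent classes, f+ p+ (83) and f p (61), are the parental types, so the F1 was f+ p+ / f p.
The recombinant classes are f+ p and f p+: 45 + 33 = 78.
Recombination frequency = 78/222 = 0.3514 ≈ 35.1%, i.e. 35.1 map units.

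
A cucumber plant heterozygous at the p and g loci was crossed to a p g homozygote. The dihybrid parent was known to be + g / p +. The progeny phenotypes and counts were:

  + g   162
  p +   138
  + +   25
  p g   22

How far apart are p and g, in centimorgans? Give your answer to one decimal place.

13.5 centimorgans

The recombinant classes are + + and p g: 25 + 22 = 47.
Recombination frequency = 47/347 = 0.1354 ≈ 13.5%, i.e. 13.5 centimorgans.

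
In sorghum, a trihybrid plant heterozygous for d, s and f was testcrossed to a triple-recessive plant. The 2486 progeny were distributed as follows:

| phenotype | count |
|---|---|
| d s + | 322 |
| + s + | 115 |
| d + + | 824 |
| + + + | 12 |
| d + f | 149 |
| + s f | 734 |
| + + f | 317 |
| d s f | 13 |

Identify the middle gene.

The two most frequent reciprocal classes, + s f and d + +, are the parental types, so the F1 was + s f / d + +.
The two rarest classes, d s f and + + +, are the double crossovers. Comparing them with the parentals, only the d allele has switched, so d is the middle locus and the order is s – d – f.

d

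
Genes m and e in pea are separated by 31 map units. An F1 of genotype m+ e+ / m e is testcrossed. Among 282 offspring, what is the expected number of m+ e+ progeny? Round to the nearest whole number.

97

A map distance of 31 map units corresponds to a recombination frequency of 0.310.
The F1 is m+ e+ / m e, so m+ e+ is a parental gamete class with expected frequency (1 − r)/2 = 0.690/2 = 0.3450.
Expected number = 0.3450 × 282 = 97.29 ≈ 97.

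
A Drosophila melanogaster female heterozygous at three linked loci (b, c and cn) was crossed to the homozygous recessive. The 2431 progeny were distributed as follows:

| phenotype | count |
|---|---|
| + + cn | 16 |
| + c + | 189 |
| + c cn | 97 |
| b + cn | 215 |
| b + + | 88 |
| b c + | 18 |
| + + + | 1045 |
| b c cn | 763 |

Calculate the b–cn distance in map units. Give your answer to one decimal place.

9.0 map units

The two most frequent reciprocal classes, b c cn and + + +, are the parental types, so the F1 was b c cn / + + +.
The two rarest classes, b c + and + + cn, are the double crossovers. Comparing them with the parentals, only the cn allele has switched, so cn is the middle locus and the order is c – cn – b.
Crossovers in the cn–b interval produce the single-crossover classes + c cn and b + + (97 + 88 = 185) plus the double crossovers (34).
RF(cn–b) = (185 + 34) / 2431 = 219/2431 = 0.0901 → 9.0 map units.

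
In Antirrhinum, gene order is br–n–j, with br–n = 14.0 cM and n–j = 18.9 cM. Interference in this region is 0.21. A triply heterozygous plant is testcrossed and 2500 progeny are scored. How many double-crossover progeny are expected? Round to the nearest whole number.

52

Map distances give recombination frequencies of 0.140 and 0.189 for the two intervals.
With interference 0.21 (so coincidence = 0.79), expected double-crossover frequency = 0.140 × 0.189 × 0.79 = 0.02090.
Expected number = 0.02090 × 2500 = 52.26 ≈ 52.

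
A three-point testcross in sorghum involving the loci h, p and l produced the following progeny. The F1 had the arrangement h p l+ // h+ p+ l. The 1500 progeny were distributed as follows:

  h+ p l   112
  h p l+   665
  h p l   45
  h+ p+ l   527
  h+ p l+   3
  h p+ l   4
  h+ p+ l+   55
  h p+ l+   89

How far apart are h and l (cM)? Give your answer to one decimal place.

7.1 cM

The two rarest classes, h+ p l+ and h p+ l, are the double crossovers. Comparing them with the parentals, only the h allele has switched, so h is the middle locus and the order is l – h – p.
Crossovers in the l–h interval produce the single-crossover classes h p l and h+ p+ l+ (45 + 55 = 100) plus the double crossovers (7).
RF(l–h) = (100 + 7) / 1500 = 107/1500 = 0.0713 → 7.1 cM.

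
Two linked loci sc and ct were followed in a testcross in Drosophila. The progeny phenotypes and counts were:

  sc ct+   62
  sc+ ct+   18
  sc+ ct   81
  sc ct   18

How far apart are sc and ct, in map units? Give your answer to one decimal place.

The two most frequent classes, sc+ ct (81) and sc ct+ (62), are the parental types, so the F1 was sc+ ct / sc ct+.
The recombinant classes are sc+ ct+ and sc ct: 18 + 18 = 36.
Recombination frequency = 36/179 = 0.2011 ≈ 20.1%, i.e. 20.1 map units.

20.1 map units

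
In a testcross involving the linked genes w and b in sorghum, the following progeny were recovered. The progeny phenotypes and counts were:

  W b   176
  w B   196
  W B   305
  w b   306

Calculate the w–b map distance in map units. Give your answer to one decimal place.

The two most frequent classes, W B (305) and w b (306), are the parental types, so the F1 was W B / w b.
The recombinant classes are W b and w B: 176 + 196 = 372.
Recombination frequency = 372/983 = 0.3784 ≈ 37.8%, i.e. 37.8 map units.

37.8 map units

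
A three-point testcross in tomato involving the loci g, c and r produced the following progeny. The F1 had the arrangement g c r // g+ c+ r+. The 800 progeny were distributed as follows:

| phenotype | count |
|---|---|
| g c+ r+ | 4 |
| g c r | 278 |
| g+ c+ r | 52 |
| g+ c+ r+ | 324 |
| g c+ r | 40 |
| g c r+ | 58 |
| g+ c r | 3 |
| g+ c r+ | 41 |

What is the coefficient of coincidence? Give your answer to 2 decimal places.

0.54

The two rarest classes, g+ c r and g c+ r+, are the double crossovers. Comparing them with the parentals, only the g allele has switched, so g is the middle locus and the order is c – g – r.
c–g: (81 + 7)/800 = 0.1100; g–r: (110 + 7)/800 = 0.1462.
Expected DCO frequency = 0.1100 × 0.1462 ≈ 0.01608; observed = 7/800 ≈ 0.00875.
Coefficient of coincidence = 0.00875/0.01608 ≈ 0.54.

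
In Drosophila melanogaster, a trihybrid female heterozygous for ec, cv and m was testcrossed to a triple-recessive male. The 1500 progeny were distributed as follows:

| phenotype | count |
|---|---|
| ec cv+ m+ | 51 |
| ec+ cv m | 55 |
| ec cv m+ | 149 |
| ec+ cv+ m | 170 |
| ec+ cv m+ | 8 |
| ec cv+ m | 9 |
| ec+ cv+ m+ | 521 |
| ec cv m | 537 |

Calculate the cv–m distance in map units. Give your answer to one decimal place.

The two most frequent reciprocal classes, ec+ cv+ m+ and ec cv m, are the parental types, so the F1 was ec+ cv+ m+ / ec cv m.
The two rarest classes, ec+ cv m+ and ec cv+ m, are the double crossovers. Comparing them with the parentals, only the cv allele has switched, so cv is the middle locus and the order is m – cv – ec.
Crossovers in the m–cv interval produce the single-crossover classes ec+ cv+ m and ec cv m+ (170 + 149 = 319) plus the double crossovers (17).
RF(m–cv) = (319 + 17) / 1500 = 336/1500 = 0.2240 → 22.4 map units.

22.4 map units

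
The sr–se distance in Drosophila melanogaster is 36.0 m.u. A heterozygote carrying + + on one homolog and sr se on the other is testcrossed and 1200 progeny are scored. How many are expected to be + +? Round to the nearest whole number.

A map distance of 36.0 m.u. corresponds to a recombination frequency of 0.360.
The F1 is + + / sr se, so + + is a parental gamete class with expected frequency (1 − r)/2 = 0.640/2 = 0.3200.
Expected number = 0.3200 × 1200 = 384.00 ≈ 384.

384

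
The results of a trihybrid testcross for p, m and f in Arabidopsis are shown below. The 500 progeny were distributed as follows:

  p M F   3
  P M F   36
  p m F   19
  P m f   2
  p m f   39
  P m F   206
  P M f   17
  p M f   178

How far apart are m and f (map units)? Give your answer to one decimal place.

16.0 map units

The two most frequent reciprocal classes, P m F and p M f, are the parental types, so the F1 was P m F / p M f.
The two rarest classes, P m f and p M F, are the double crossovers. Comparing them with the parentals, only the f allele has switched, so f is the middle locus and the order is p – f – m.
Crossovers in the f–m interval produce the single-crossover classes P M F and p m f (36 + 39 = 75) plus the double crossovers (5).
RF(f–m) = (75 + 5) / 500 = 80/500 = 0.1600 → 16.0 map units.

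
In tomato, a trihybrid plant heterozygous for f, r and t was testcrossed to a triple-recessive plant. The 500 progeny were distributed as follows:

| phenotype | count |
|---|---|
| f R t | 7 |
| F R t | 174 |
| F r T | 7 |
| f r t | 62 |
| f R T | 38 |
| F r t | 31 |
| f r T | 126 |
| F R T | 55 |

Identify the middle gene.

The two most frequent reciprocal classes, f r T and F R t, are the parental types, so the F1 was f r T / F R t.
The two rarest classes, F r T and f R t, are the double crossovers. Comparing them with the parentals, only the f allele has switched, so f is the middle locus and the order is r – f – t.

f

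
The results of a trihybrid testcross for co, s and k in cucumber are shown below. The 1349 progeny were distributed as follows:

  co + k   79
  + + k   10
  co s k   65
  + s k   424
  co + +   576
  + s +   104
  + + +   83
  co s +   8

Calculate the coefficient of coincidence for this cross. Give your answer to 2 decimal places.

The two most frequent reciprocal classes, co + + and + s k, are the parental types, so the F1 was co + + / + s k.
The two rarest classes, co s + and + + k, are the double crossovers. Comparing them with the parentals, only the s allele has switched, so s is the middle locus and the order is co – s – k.
co–s: (148 + 18)/1349 = 0.1231; s–k: (183 + 18)/1349 = 0.1490.
Expected DCO frequency = 0.1231 × 0.1490 ≈ 0.01834; observed = 18/1349 ≈ 0.01334.
Coefficient of coincidence = 0.01334/0.01834 ≈ 0.73.

0.73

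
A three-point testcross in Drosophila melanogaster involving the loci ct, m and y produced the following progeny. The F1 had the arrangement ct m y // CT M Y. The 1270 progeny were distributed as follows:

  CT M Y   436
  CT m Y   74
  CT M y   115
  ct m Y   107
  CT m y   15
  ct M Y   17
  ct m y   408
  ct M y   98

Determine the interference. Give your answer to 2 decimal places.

0.22

The two rarest classes, CT m y and ct M Y, are the double crossovers. Comparing them with the parentals, only the ct allele has switched, so ct is the middle locus and the order is m – ct – y.
m–ct: (172 + 32)/1270 = 0.1606; ct–y: (222 + 32)/1270 = 0.2000.
Expected DCO frequency = 0.1606 × 0.2000 ≈ 0.03212; observed = 32/1270 ≈ 0.02520.
Coefficient of coincidence = 0.02520/0.03212 ≈ 0.78; interference = 1 − 0.78 = 0.22.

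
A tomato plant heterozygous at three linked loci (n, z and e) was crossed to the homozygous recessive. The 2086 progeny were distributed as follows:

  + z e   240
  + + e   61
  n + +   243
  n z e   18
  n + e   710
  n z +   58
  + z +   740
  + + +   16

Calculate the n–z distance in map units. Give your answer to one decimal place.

The two most frequent reciprocal classes, + z + and n + e, are the parental types, so the F1 was + z + / n + e.
The two rarest classes, + + + and n z e, are the double crossovers. Comparing them with the parentals, only the z allele has switched, so z is the middle locus and the order is e – z – n.
Crossovers in the z–n interval produce the single-crossover classes n z + and + + e (58 + 61 = 119) plus the double crossovers (34).
RF(z–n) = (119 + 34) / 2086 = 153/2086 = 0.0733 → 7.3 map units.

7.3 map units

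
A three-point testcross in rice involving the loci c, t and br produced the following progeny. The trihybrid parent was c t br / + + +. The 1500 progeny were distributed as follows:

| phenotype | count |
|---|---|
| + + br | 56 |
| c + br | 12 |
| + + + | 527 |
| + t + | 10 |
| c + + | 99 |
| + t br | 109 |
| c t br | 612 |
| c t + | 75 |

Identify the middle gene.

t

The two rarest classes, c + br and + t +, are the double crossovers. Comparing them with the parentals, only the t allele has switched, so t is the middle locus and the order is br – t – c.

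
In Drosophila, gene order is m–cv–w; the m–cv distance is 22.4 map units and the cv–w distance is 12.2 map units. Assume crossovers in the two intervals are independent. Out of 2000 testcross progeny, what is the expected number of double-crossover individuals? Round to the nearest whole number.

55

Map distances give recombination frequencies of 0.224 and 0.122 for the two intervals.
With no interference, expected double-crossover frequency = 0.224 × 0.122 = 0.02733.
Expected number = 0.02733 × 2000 = 54.66 ≈ 55.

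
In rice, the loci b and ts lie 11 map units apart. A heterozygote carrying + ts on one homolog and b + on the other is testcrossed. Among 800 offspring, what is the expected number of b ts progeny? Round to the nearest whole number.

44

A map distance of 11 map units corresponds to a recombination frequency of 0.110.
The F1 is + ts / b +, so b ts is a recombinant gamete class with expected frequency r/2 = 0.110/2 = 0.0550.
Expected number = 0.0550 × 800 = 44.00 ≈ 44.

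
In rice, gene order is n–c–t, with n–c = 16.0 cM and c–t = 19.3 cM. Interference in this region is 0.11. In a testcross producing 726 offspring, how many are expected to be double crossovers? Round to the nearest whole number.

Map distances give recombination frequencies of 0.160 and 0.193 for the two intervals.
With interference 0.11 (so coincidence = 0.89), expected double-crossover frequency = 0.160 × 0.193 × 0.89 = 0.02748.
Expected number = 0.02748 × 726 = 19.95 ≈ 20.

20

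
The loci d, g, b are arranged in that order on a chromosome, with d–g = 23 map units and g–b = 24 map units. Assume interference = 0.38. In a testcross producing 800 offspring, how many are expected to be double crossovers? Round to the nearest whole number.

Map distances give recombination frequencies of 0.230 and 0.240 for the two intervals.
With interference 0.38 (so coincidence = 0.62), expected double-crossover frequency = 0.230 × 0.240 × 0.62 = 0.03422.
Expected number = 0.03422 × 800 = 27.38 ≈ 27.

27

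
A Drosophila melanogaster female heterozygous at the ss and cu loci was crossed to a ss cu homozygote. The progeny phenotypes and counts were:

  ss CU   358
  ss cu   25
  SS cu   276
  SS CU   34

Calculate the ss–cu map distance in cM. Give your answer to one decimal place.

The two most frequent classes, SS cu (276) and ss CU (358), are the parental types, so the F1 was SS cu / ss CU.
The recombinant classes are SS CU and ss cu: 34 + 25 = 59.
Recombination frequency = 59/693 = 0.0851 ≈ 8.5%, i.e. 8.5 cM.

8.5 cM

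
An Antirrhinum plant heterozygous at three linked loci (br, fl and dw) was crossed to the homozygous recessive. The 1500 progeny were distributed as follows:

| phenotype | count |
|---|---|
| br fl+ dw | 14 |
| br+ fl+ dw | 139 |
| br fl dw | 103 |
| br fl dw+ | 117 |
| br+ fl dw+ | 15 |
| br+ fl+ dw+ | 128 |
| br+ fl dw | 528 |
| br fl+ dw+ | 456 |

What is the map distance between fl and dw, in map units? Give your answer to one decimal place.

The two most frequent reciprocal classes, br+ fl dw and br fl+ dw+, are the parental types, so the F1 was br+ fl dw / br fl+ dw+.
The two rarest classes, br+ fl dw+ and br fl+ dw, are the double crossovers. Comparing them with the parentals, only the dw allele has switched, so dw is the middle locus and the order is fl – dw – br.
Crossovers in the fl–dw interval produce the single-crossover classes br+ fl+ dw and br fl dw+ (139 + 117 = 256) plus the double crossovers (29).
RF(fl–dw) = (256 + 29) / 1500 = 285/1500 = 0.1900 → 19.0 map units.

19.0 map units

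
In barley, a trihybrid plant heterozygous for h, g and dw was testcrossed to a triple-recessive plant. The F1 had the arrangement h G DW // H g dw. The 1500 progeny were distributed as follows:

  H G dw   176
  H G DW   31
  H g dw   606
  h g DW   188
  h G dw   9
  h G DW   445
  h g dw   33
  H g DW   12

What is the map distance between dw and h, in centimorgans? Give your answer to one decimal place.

5.7 centimorgans

The two rarest classes, h G dw and H g DW, are the double crossovers. Comparing them with the parentals, only the dw allele has switched, so dw is the middle locus and the order is h – dw – g.
Crossovers in the h–dw interval produce the single-crossover classes H G DW and h g dw (31 + 33 = 64) plus the double crossovers (21).
RF(h–dw) = (64 + 21) / 1500 = 85/1500 = 0.0567 → 5.7 centimorgans.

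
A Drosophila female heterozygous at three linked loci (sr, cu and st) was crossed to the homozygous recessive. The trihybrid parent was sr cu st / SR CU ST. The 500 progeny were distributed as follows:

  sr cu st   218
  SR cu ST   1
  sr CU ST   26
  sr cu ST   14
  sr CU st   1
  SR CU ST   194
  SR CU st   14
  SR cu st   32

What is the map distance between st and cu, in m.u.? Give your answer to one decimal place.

The two rarest classes, sr CU st and SR cu ST, are the double crossovers. Comparing them with the parentals, only the cu allele has switched, so cu is the middle locus and the order is sr – cu – st.
Crossovers in the cu–st interval produce the single-crossover classes sr cu ST and SR CU st (14 + 14 = 28) plus the double crossovers (2).
RF(cu–st) = (28 + 2) / 500 = 30/500 = 0.0600 → 6.0 m.u.

6.0 m.u.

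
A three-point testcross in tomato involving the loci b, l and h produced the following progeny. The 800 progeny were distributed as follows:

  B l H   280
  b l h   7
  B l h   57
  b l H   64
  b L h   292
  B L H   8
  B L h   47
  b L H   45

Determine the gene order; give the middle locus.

l

The two most frequent reciprocal classes, B l H and b L h, are the parental types, so the F1 was B l H / b L h.
The two rarest classes, B L H and b l h, are the double crossovers. Comparing them with the parentals, only the l allele has switched, so l is the middle locus and the order is b – l – h.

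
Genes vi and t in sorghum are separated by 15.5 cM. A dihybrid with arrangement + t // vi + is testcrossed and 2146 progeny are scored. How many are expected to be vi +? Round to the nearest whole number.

907

A map distance of 15.5 cM corresponds to a recombination frequency of 0.155.
The F1 is + t / vi +, so vi + is a parental gamete class with expected frequency (1 − r)/2 = 0.845/2 = 0.4225.
Expected number = 0.4225 × 2146 = 906.68 ≈ 907.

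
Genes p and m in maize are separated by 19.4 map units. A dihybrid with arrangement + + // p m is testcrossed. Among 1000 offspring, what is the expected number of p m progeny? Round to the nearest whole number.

403

A map distance of 19.4 map units corresponds to a recombination frequency of 0.194.
The F1 is + + / p m, so p m is a parental gamete class with expected frequency (1 − r)/2 = 0.806/2 = 0.4030.
Expected number = 0.4030 × 1000 = 403.00 ≈ 403.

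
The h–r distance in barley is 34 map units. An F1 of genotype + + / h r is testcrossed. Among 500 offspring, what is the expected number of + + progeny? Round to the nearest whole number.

165

A map distance of 34 map units corresponds to a recombination frequency of 0.340.
The F1 is + + / h r, so + + is a parental gamete class with expected frequency (1 − r)/2 = 0.660/2 = 0.3300.
Expected number = 0.3300 × 500 = 165.00 ≈ 165.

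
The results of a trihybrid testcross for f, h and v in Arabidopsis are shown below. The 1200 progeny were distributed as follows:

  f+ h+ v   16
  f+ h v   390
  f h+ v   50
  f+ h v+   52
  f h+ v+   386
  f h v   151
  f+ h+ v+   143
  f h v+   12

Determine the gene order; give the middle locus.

The two most frequent reciprocal classes, f+ h v and f h+ v+, are the parental types, so the F1 was f+ h v / f h+ v+.
The two rarest classes, f+ h+ v and f h v+, are the double crossovers. Comparing them with the parentals, only the h allele has switched, so h is the middle locus and the order is v – h – f.

h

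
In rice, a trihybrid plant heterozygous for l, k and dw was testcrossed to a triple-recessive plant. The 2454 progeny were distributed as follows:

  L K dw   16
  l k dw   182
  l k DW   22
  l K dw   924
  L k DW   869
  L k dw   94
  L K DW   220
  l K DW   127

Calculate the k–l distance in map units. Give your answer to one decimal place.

17.9 map units

The two most frequent reciprocal classes, L k DW and l K dw, are the parental types, so the F1 was L k DW / l K dw.
The two rarest classes, l k DW and L K dw, are the double crossovers. Comparing them with the parentals, only the l allele has switched, so l is the middle locus and the order is dw – l – k.
Crossovers in the l–k interval produce the single-crossover classes L K DW and l k dw (220 + 182 = 402) plus the double crossovers (38).
RF(l–k) = (402 + 38) / 2454 = 440/2454 = 0.1793 → 17.9 map units.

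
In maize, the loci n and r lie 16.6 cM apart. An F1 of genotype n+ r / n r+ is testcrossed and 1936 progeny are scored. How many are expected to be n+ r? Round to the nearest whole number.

807

A map distance of 16.6 cM corresponds to a recombination frequency of 0.166.
The F1 is n+ r / n r+, so n+ r is a parental gamete class with expected frequency (1 − r)/2 = 0.834/2 = 0.4170.
Expected number = 0.4170 × 1936 = 807.31 ≈ 807.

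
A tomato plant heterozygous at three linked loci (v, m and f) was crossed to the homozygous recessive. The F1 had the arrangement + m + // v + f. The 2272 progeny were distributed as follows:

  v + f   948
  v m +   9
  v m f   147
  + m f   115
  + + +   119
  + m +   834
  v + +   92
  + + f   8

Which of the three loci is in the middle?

The two rarest classes, v m + and + + f, are the double crossovers. Comparing them with the parentals, only the v allele has switched, so v is the middle locus and the order is m – v – f.

v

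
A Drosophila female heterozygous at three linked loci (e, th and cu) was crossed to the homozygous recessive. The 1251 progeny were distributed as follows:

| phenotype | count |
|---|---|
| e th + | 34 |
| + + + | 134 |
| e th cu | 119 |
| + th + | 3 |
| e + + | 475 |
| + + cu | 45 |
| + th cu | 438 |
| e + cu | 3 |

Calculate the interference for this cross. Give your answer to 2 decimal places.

The two most frequent reciprocal classes, e + + and + th cu, are the parental types, so the F1 was e + + / + th cu.
The two rarest classes, e + cu and + th +, are the double crossovers. Comparing them with the parentals, only the cu allele has switched, so cu is the middle locus and the order is th – cu – e.
th–cu: (79 + 6)/1251 = 0.0679; cu–e: (253 + 6)/1251 = 0.2070.
Expected DCO frequency = 0.0679 × 0.2070 ≈ 0.01406; observed = 6/1251 ≈ 0.00480.
Coefficient of coincidence = 0.00480/0.01406 ≈ 0.34; interference = 1 − 0.34 = 0.66.

0.66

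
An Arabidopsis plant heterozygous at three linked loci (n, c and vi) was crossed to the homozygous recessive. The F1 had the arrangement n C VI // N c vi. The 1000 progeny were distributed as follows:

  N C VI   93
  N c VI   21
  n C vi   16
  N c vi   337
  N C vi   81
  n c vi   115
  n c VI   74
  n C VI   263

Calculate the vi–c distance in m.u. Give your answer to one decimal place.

The two rarest classes, n C vi and N c VI, are the double crossovers. Comparing them with the parentals, only the vi allele has switched, so vi is the middle locus and the order is c – vi – n.
Crossovers in the c–vi interval produce the single-crossover classes n c VI and N C vi (74 + 81 = 155) plus the double crossovers (37).
RF(c–vi) = (155 + 37) / 1000 = 192/1000 = 0.1920 → 19.2 m.u.

19.2 m.u.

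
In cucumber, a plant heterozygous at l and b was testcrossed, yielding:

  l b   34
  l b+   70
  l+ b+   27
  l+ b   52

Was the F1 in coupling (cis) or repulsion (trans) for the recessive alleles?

trans

The two most frequent classes are l+ b (52) and l b+ (70); these are the parental (non-recombinant) types.
So the F1 carried l+ b on one chromosome and l b+ on the other — the recessive alleles are on opposite chromosomes (trans / repulsion).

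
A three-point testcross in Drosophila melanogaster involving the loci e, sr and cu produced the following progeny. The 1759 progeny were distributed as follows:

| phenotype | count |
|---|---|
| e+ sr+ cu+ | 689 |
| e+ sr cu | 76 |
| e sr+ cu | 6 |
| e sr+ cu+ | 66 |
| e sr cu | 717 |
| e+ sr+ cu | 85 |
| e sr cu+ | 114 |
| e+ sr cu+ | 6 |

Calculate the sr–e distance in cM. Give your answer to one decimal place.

The two most frequent reciprocal classes, e+ sr+ cu+ and e sr cu, are the parental types, so the F1 was e+ sr+ cu+ / e sr cu.
The two rarest classes, e+ sr cu+ and e sr+ cu, are the double crossovers. Comparing them with the parentals, only the sr allele has switched, so sr is the middle locus and the order is cu – sr – e.
Crossovers in the sr–e interval produce the single-crossover classes e sr+ cu+ and e+ sr cu (66 + 76 = 142) plus the double crossovers (12).
RF(sr–e) = (142 + 12) / 1759 = 154/1759 = 0.0875 → 8.8 cM.

8.8 cM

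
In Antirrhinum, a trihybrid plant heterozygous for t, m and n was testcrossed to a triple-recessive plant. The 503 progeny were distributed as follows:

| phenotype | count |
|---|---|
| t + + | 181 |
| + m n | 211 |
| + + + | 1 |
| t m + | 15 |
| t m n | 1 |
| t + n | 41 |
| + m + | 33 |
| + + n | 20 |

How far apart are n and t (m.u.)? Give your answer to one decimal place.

The two most frequent reciprocal classes, t + + and + m n, are the parental types, so the F1 was t + + / + m n.
The two rarest classes, + + + and t m n, are the double crossovers. Comparing them with the parentals, only the t allele has switched, so t is the middle locus and the order is m – t – n.
Crossovers in the t–n interval produce the single-crossover classes t + n and + m + (41 + 33 = 74) plus the double crossovers (2).
RF(t–n) = (74 + 2) / 503 = 76/503 = 0.1511 → 15.1 m.u.

15.1 m.u.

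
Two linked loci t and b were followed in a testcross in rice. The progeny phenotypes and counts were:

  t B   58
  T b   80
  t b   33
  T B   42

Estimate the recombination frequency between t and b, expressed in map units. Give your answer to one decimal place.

The two most frequent classes, T b (80) and t B (58), are the parental types, so the F1 was T b / t B.
The recombinant classes are T B and t b: 42 + 33 = 75.
Recombination frequency = 75/213 = 0.3521 ≈ 35.2%, i.e. 35.2 map units.

35.2 map units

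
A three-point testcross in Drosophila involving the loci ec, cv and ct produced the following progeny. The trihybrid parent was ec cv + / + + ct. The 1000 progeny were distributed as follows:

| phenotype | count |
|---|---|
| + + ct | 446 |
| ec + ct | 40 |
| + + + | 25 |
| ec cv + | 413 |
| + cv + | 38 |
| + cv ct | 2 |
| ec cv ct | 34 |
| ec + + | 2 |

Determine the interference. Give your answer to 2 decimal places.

0.23

The two rarest classes, ec + + and + cv ct, are the double crossovers. Comparing them with the parentals, only the cv allele has switched, so cv is the middle locus and the order is ec – cv – ct.
ec–cv: (78 + 4)/1000 = 0.0820; cv–ct: (59 + 4)/1000 = 0.0630.
Expected DCO frequency = 0.0820 × 0.0630 ≈ 0.00517; observed = 4/1000 ≈ 0.00400.
Coefficient of coincidence = 0.00400/0.00517 ≈ 0.77; interference = 1 − 0.77 = 0.23.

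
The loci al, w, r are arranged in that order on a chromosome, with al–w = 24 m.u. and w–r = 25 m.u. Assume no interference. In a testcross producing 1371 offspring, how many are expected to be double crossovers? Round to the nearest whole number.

Map distances give recombination frequencies of 0.240 and 0.250 for the two intervals.
With no interference, expected double-crossover frequency = 0.240 × 0.250 = 0.06000.
Expected number = 0.06000 × 1371 = 82.26 ≈ 82.

82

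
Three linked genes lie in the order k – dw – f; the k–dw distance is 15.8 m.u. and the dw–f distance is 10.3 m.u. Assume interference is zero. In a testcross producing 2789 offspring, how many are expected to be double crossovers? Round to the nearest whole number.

45

Map distances give recombination frequencies of 0.158 and 0.103 for the two intervals.
With no interference, expected double-crossover frequency = 0.158 × 0.103 = 0.01627.
Expected number = 0.01627 × 2789 = 45.39 ≈ 45.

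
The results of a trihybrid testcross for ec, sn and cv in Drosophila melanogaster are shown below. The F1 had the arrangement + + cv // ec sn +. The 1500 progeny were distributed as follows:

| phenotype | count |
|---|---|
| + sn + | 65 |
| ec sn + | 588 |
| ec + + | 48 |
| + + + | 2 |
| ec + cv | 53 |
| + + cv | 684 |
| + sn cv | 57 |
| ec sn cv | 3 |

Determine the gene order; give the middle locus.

The two rarest classes, + + + and ec sn cv, are the double crossovers. Comparing them with the parentals, only the cv allele has switched, so cv is the middle locus and the order is ec – cv – sn.

cv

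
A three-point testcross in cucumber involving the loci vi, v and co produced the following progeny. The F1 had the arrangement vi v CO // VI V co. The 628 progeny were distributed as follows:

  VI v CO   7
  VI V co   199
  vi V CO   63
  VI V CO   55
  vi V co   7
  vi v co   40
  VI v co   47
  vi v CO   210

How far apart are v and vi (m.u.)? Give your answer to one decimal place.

19.7 m.u.

The two rarest classes, VI v CO and vi V co, are the double crossovers. Comparing them with the parentals, only the vi allele has switched, so vi is the middle locus and the order is co – vi – v.
Crossovers in the vi–v interval produce the single-crossover classes vi V CO and VI v co (63 + 47 = 110) plus the double crossovers (14).
RF(vi–v) = (110 + 14) / 628 = 124/628 = 0.1975 → 19.7 m.u.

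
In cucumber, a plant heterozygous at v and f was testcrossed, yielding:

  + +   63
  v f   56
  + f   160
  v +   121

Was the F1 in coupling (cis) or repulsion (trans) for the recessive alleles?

trans

The two most frequent classes are + f (160) and v + (121); these are the parental (non-recombinant) types.
So the F1 carried + f on one chromosome and v + on the other — the recessive alleles are on opposite chromosomes (trans / repulsion).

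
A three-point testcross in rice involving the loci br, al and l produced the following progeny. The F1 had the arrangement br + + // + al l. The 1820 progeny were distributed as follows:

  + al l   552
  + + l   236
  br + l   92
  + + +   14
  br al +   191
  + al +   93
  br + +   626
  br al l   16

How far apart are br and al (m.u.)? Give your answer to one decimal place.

The two rarest classes, + + + and br al l, are the double crossovers. Comparing them with the parentals, only the br allele has switched, so br is the middle locus and the order is l – br – al.
Crossovers in the br–al interval produce the single-crossover classes br al + and + + l (191 + 236 = 427) plus the double crossovers (30).
RF(br–al) = (427 + 30) / 1820 = 457/1820 = 0.2511 → 25.1 m.u.

25.1 m.u.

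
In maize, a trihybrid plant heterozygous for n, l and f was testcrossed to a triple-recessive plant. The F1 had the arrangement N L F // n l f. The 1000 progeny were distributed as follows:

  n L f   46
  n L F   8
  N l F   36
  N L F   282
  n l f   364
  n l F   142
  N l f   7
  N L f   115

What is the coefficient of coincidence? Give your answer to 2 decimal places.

The two rarest classes, n L F and N l f, are the double crossovers. Comparing them with the parentals, only the n allele has switched, so n is the middle locus and the order is l – n – f.
l–n: (82 + 15)/1000 = 0.0970; n–f: (257 + 15)/1000 = 0.2720.
Expected DCO frequency = 0.0970 × 0.2720 ≈ 0.02638; observed = 15/1000 ≈ 0.01500.
Coefficient of coincidence = 0.01500/0.02638 ≈ 0.57.

0.57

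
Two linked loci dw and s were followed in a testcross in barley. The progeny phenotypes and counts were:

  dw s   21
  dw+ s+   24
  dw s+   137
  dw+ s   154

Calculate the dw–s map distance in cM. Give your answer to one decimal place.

13.4 cM

The two most frequent classes, dw+ s (154) and dw s+ (137), are the parental types, so the F1 was dw+ s / dw s+.
The recombinant classes are dw+ s+ and dw s: 24 + 21 = 45.
Recombination frequency = 45/336 = 0.1339 ≈ 13.4%, i.e. 13.4 cM.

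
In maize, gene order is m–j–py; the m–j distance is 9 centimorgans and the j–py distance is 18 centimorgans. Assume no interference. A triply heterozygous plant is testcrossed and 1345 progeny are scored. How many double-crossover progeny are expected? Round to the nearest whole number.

Map distances give recombination frequencies of 0.090 and 0.180 for the two intervals.
With no interference, expected double-crossover frequency = 0.090 × 0.180 = 0.01620.
Expected number = 0.01620 × 1345 = 21.79 ≈ 22.

22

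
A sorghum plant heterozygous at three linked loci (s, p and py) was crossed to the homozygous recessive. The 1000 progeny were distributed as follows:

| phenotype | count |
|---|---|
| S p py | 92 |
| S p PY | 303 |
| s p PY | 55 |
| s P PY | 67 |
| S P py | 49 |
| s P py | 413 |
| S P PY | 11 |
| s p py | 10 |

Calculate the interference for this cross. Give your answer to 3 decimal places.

The two most frequent reciprocal classes, s P py and S p PY, are the parental types, so the F1 was s P py / S p PY.
The two rarest classes, s p py and S P PY, are the double crossovers. Comparing them with the parentals, only the p allele has switched, so p is the middle locus and the order is py – p – s.
py–p: (159 + 21)/1000 = 0.1800; p–s: (104 + 21)/1000 = 0.1250.
Expected DCO frequency = 0.1800 × 0.1250 ≈ 0.02250; observed = 21/1000 ≈ 0.02100.
Coefficient of coincidence = 0.02100/0.02250 ≈ 0.933; interference = 1 − 0.933 = 0.067.

0.067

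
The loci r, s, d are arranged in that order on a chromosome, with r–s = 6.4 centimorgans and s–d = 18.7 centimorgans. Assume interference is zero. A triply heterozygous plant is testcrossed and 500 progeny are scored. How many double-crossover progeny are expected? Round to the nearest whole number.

6

Map distances give recombination frequencies of 0.064 and 0.187 for the two intervals.
With no interference, expected double-crossover frequency = 0.064 × 0.187 = 0.01197.
Expected number = 0.01197 × 500 = 5.98 ≈ 6.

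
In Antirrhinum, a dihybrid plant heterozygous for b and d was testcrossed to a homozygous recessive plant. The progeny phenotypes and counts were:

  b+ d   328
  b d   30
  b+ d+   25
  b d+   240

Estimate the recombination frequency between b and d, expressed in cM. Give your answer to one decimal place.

8.8 cM

The two most frequent classes, b+ d (328) and b d+ (240), are the parental types, so the F1 was b+ d / b d+.
The recombinant classes are b+ d+ and b d: 25 + 30 = 55.
Recombination frequency = 55/623 = 0.0883 ≈ 8.8%, i.e. 8.8 cM.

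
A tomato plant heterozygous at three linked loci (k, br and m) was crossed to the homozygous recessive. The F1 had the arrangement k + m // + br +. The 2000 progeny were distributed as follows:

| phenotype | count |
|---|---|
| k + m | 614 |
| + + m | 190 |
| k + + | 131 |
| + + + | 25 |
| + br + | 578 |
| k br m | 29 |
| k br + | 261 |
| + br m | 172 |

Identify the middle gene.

br

The two rarest classes, k br m and + + +, are the double crossovers. Comparing them with the parentals, only the br allele has switched, so br is the middle locus and the order is m – br – k.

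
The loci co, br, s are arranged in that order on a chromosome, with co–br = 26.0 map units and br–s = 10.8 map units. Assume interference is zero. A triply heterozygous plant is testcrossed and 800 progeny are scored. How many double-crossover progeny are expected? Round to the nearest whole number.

Map distances give recombination frequencies of 0.260 and 0.108 for the two intervals.
With no interference, expected double-crossover frequency = 0.260 × 0.108 = 0.02808.
Expected number = 0.02808 × 800 = 22.46 ≈ 22.

22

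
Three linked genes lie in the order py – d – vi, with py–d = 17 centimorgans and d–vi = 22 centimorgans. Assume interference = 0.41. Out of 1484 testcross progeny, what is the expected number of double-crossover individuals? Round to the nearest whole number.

Map distances give recombination frequencies of 0.170 and 0.220 for the two intervals.
With interference 0.41 (so coincidence = 0.59), expected double-crossover frequency = 0.170 × 0.220 × 0.59 = 0.02207.
Expected number = 0.02207 × 1484 = 32.75 ≈ 33.

33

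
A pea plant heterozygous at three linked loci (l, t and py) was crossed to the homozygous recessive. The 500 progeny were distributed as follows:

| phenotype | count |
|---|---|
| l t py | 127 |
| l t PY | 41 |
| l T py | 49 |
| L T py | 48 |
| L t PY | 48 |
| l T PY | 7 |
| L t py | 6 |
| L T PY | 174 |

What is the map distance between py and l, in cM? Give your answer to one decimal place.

The two most frequent reciprocal classes, l t py and L T PY, are the parental types, so the F1 was l t py / L T PY.
The two rarest classes, L t py and l T PY, are the double crossovers. Comparing them with the parentals, only the l allele has switched, so l is the middle locus and the order is t – l – py.
Crossovers in the l–py interval produce the single-crossover classes l t PY and L T py (41 + 48 = 89) plus the double crossovers (13).
RF(l–py) = (89 + 13) / 500 = 102/500 = 0.2040 → 20.4 cM.

20.4 cM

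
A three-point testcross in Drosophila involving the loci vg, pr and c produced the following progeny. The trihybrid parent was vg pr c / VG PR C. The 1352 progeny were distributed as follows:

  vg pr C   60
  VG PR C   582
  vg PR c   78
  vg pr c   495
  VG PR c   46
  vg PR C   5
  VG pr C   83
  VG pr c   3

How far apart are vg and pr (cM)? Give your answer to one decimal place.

The two rarest classes, VG pr c and vg PR C, are the double crossovers. Comparing them with the parentals, only the vg allele has switched, so vg is the middle locus and the order is pr – vg – c.
Crossovers in the pr–vg interval produce the single-crossover classes vg PR c and VG pr C (78 + 83 = 161) plus the double crossovers (8).
RF(pr–vg) = (161 + 8) / 1352 = 169/1352 = 0.1250 → 12.5 cM.

12.5 cM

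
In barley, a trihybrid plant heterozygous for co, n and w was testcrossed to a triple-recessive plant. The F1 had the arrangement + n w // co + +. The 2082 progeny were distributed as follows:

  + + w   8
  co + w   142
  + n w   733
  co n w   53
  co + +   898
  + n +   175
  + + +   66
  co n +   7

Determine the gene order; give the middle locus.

The two rarest classes, + + w and co n +, are the double crossovers. Comparing them with the parentals, only the n allele has switched, so n is the middle locus and the order is co – n – w.

n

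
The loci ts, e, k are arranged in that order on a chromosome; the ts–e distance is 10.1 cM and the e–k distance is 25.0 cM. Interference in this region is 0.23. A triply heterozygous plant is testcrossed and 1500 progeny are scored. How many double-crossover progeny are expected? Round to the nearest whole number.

29

Map distances give recombination frequencies of 0.101 and 0.250 for the two intervals.
With interference 0.23 (so coincidence = 0.77), expected double-crossover frequency = 0.101 × 0.250 × 0.77 = 0.01944.
Expected number = 0.01944 × 1500 = 29.16 ≈ 29.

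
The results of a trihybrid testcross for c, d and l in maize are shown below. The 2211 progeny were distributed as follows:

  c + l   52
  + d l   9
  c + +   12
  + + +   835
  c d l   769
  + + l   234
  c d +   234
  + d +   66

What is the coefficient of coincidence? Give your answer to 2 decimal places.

0.68

The two most frequent reciprocal classes, + + + and c d l, are the parental types, so the F1 was + + + / c d l.
The two rarest classes, c + + and + d l, are the double crossovers. Comparing them with the parentals, only the c allele has switched, so c is the middle locus and the order is l – c – d.
l–c: (468 + 21)/2211 = 0.2212; c–d: (118 + 21)/2211 = 0.0629.
Expected DCO frequency = 0.2212 × 0.0629 ≈ 0.01391; observed = 21/2211 ≈ 0.00950.
Coefficient of coincidence = 0.00950/0.01391 ≈ 0.68.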